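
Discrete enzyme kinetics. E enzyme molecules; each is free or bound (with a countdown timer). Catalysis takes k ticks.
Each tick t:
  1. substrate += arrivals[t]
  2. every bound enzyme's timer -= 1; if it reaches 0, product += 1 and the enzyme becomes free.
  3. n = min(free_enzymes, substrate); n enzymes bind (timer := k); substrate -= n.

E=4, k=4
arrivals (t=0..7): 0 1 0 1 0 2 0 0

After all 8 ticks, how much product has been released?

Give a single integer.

t=0: arr=0 -> substrate=0 bound=0 product=0
t=1: arr=1 -> substrate=0 bound=1 product=0
t=2: arr=0 -> substrate=0 bound=1 product=0
t=3: arr=1 -> substrate=0 bound=2 product=0
t=4: arr=0 -> substrate=0 bound=2 product=0
t=5: arr=2 -> substrate=0 bound=3 product=1
t=6: arr=0 -> substrate=0 bound=3 product=1
t=7: arr=0 -> substrate=0 bound=2 product=2

Answer: 2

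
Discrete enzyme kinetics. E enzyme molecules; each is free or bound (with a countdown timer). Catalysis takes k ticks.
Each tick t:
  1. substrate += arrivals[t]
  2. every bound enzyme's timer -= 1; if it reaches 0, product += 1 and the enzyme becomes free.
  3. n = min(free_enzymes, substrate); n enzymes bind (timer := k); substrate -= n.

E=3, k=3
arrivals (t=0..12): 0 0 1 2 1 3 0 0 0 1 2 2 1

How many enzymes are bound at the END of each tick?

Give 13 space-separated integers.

t=0: arr=0 -> substrate=0 bound=0 product=0
t=1: arr=0 -> substrate=0 bound=0 product=0
t=2: arr=1 -> substrate=0 bound=1 product=0
t=3: arr=2 -> substrate=0 bound=3 product=0
t=4: arr=1 -> substrate=1 bound=3 product=0
t=5: arr=3 -> substrate=3 bound=3 product=1
t=6: arr=0 -> substrate=1 bound=3 product=3
t=7: arr=0 -> substrate=1 bound=3 product=3
t=8: arr=0 -> substrate=0 bound=3 product=4
t=9: arr=1 -> substrate=0 bound=2 product=6
t=10: arr=2 -> substrate=1 bound=3 product=6
t=11: arr=2 -> substrate=2 bound=3 product=7
t=12: arr=1 -> substrate=2 bound=3 product=8

Answer: 0 0 1 3 3 3 3 3 3 2 3 3 3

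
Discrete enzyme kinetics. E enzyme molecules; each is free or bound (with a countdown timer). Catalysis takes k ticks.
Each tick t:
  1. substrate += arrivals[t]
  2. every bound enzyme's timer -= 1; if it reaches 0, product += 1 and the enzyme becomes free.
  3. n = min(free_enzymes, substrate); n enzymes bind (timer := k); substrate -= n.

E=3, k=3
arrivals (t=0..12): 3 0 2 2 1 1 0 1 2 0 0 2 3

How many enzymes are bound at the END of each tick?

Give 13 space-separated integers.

Answer: 3 3 3 3 3 3 3 3 3 3 3 3 3

Derivation:
t=0: arr=3 -> substrate=0 bound=3 product=0
t=1: arr=0 -> substrate=0 bound=3 product=0
t=2: arr=2 -> substrate=2 bound=3 product=0
t=3: arr=2 -> substrate=1 bound=3 product=3
t=4: arr=1 -> substrate=2 bound=3 product=3
t=5: arr=1 -> substrate=3 bound=3 product=3
t=6: arr=0 -> substrate=0 bound=3 product=6
t=7: arr=1 -> substrate=1 bound=3 product=6
t=8: arr=2 -> substrate=3 bound=3 product=6
t=9: arr=0 -> substrate=0 bound=3 product=9
t=10: arr=0 -> substrate=0 bound=3 product=9
t=11: arr=2 -> substrate=2 bound=3 product=9
t=12: arr=3 -> substrate=2 bound=3 product=12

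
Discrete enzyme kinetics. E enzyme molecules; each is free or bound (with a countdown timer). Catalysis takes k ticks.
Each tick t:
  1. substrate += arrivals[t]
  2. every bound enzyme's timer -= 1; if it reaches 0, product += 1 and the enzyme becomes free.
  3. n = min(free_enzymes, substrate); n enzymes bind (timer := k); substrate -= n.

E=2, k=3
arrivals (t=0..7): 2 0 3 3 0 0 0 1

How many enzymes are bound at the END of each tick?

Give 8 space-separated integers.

Answer: 2 2 2 2 2 2 2 2

Derivation:
t=0: arr=2 -> substrate=0 bound=2 product=0
t=1: arr=0 -> substrate=0 bound=2 product=0
t=2: arr=3 -> substrate=3 bound=2 product=0
t=3: arr=3 -> substrate=4 bound=2 product=2
t=4: arr=0 -> substrate=4 bound=2 product=2
t=5: arr=0 -> substrate=4 bound=2 product=2
t=6: arr=0 -> substrate=2 bound=2 product=4
t=7: arr=1 -> substrate=3 bound=2 product=4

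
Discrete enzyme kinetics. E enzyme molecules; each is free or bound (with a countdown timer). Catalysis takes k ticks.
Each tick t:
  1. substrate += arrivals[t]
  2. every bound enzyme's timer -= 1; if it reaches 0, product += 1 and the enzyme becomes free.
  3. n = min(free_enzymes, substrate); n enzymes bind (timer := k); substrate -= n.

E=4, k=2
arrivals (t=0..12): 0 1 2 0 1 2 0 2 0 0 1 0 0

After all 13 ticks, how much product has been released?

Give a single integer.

t=0: arr=0 -> substrate=0 bound=0 product=0
t=1: arr=1 -> substrate=0 bound=1 product=0
t=2: arr=2 -> substrate=0 bound=3 product=0
t=3: arr=0 -> substrate=0 bound=2 product=1
t=4: arr=1 -> substrate=0 bound=1 product=3
t=5: arr=2 -> substrate=0 bound=3 product=3
t=6: arr=0 -> substrate=0 bound=2 product=4
t=7: arr=2 -> substrate=0 bound=2 product=6
t=8: arr=0 -> substrate=0 bound=2 product=6
t=9: arr=0 -> substrate=0 bound=0 product=8
t=10: arr=1 -> substrate=0 bound=1 product=8
t=11: arr=0 -> substrate=0 bound=1 product=8
t=12: arr=0 -> substrate=0 bound=0 product=9

Answer: 9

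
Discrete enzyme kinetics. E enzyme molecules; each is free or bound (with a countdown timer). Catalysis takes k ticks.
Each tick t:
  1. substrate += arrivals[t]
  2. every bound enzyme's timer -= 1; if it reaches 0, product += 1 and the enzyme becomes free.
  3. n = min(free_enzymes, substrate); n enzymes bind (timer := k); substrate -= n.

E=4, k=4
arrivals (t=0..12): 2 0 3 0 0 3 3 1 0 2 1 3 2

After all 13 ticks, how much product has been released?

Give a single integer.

Answer: 9

Derivation:
t=0: arr=2 -> substrate=0 bound=2 product=0
t=1: arr=0 -> substrate=0 bound=2 product=0
t=2: arr=3 -> substrate=1 bound=4 product=0
t=3: arr=0 -> substrate=1 bound=4 product=0
t=4: arr=0 -> substrate=0 bound=3 product=2
t=5: arr=3 -> substrate=2 bound=4 product=2
t=6: arr=3 -> substrate=3 bound=4 product=4
t=7: arr=1 -> substrate=4 bound=4 product=4
t=8: arr=0 -> substrate=3 bound=4 product=5
t=9: arr=2 -> substrate=4 bound=4 product=6
t=10: arr=1 -> substrate=3 bound=4 product=8
t=11: arr=3 -> substrate=6 bound=4 product=8
t=12: arr=2 -> substrate=7 bound=4 product=9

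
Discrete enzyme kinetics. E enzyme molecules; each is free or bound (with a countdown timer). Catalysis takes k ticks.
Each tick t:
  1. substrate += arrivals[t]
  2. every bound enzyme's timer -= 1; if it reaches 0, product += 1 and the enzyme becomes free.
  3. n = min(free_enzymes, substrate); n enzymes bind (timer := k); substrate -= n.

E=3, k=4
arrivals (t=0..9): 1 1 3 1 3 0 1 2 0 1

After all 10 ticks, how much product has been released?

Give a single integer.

Answer: 5

Derivation:
t=0: arr=1 -> substrate=0 bound=1 product=0
t=1: arr=1 -> substrate=0 bound=2 product=0
t=2: arr=3 -> substrate=2 bound=3 product=0
t=3: arr=1 -> substrate=3 bound=3 product=0
t=4: arr=3 -> substrate=5 bound=3 product=1
t=5: arr=0 -> substrate=4 bound=3 product=2
t=6: arr=1 -> substrate=4 bound=3 product=3
t=7: arr=2 -> substrate=6 bound=3 product=3
t=8: arr=0 -> substrate=5 bound=3 product=4
t=9: arr=1 -> substrate=5 bound=3 product=5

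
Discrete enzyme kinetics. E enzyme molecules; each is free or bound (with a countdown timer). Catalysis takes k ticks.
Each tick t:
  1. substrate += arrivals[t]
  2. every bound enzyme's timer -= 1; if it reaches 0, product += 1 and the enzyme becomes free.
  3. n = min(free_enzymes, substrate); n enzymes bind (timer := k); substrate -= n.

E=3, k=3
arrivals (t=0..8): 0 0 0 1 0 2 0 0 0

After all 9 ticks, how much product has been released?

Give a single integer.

Answer: 3

Derivation:
t=0: arr=0 -> substrate=0 bound=0 product=0
t=1: arr=0 -> substrate=0 bound=0 product=0
t=2: arr=0 -> substrate=0 bound=0 product=0
t=3: arr=1 -> substrate=0 bound=1 product=0
t=4: arr=0 -> substrate=0 bound=1 product=0
t=5: arr=2 -> substrate=0 bound=3 product=0
t=6: arr=0 -> substrate=0 bound=2 product=1
t=7: arr=0 -> substrate=0 bound=2 product=1
t=8: arr=0 -> substrate=0 bound=0 product=3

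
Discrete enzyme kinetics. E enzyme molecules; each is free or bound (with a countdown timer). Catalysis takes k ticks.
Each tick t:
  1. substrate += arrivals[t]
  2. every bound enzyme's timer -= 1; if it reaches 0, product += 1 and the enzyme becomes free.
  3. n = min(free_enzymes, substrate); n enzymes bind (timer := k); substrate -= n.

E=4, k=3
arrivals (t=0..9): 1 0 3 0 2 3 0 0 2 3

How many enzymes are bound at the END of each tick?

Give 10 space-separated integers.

t=0: arr=1 -> substrate=0 bound=1 product=0
t=1: arr=0 -> substrate=0 bound=1 product=0
t=2: arr=3 -> substrate=0 bound=4 product=0
t=3: arr=0 -> substrate=0 bound=3 product=1
t=4: arr=2 -> substrate=1 bound=4 product=1
t=5: arr=3 -> substrate=1 bound=4 product=4
t=6: arr=0 -> substrate=1 bound=4 product=4
t=7: arr=0 -> substrate=0 bound=4 product=5
t=8: arr=2 -> substrate=0 bound=3 product=8
t=9: arr=3 -> substrate=2 bound=4 product=8

Answer: 1 1 4 3 4 4 4 4 3 4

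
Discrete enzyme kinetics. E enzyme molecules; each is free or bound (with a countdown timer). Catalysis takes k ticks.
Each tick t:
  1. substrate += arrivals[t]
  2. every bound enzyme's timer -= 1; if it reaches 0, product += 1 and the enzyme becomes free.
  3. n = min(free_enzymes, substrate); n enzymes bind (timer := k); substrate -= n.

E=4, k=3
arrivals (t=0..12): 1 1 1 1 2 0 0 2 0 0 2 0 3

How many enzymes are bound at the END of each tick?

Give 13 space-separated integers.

t=0: arr=1 -> substrate=0 bound=1 product=0
t=1: arr=1 -> substrate=0 bound=2 product=0
t=2: arr=1 -> substrate=0 bound=3 product=0
t=3: arr=1 -> substrate=0 bound=3 product=1
t=4: arr=2 -> substrate=0 bound=4 product=2
t=5: arr=0 -> substrate=0 bound=3 product=3
t=6: arr=0 -> substrate=0 bound=2 product=4
t=7: arr=2 -> substrate=0 bound=2 product=6
t=8: arr=0 -> substrate=0 bound=2 product=6
t=9: arr=0 -> substrate=0 bound=2 product=6
t=10: arr=2 -> substrate=0 bound=2 product=8
t=11: arr=0 -> substrate=0 bound=2 product=8
t=12: arr=3 -> substrate=1 bound=4 product=8

Answer: 1 2 3 3 4 3 2 2 2 2 2 2 4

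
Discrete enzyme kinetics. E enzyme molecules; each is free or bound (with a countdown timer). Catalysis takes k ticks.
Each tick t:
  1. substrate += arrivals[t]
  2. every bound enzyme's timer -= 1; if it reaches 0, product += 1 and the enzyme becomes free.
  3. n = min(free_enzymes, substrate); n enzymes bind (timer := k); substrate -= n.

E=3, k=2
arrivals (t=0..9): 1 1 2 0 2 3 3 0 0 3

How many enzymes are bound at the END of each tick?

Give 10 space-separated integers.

t=0: arr=1 -> substrate=0 bound=1 product=0
t=1: arr=1 -> substrate=0 bound=2 product=0
t=2: arr=2 -> substrate=0 bound=3 product=1
t=3: arr=0 -> substrate=0 bound=2 product=2
t=4: arr=2 -> substrate=0 bound=2 product=4
t=5: arr=3 -> substrate=2 bound=3 product=4
t=6: arr=3 -> substrate=3 bound=3 product=6
t=7: arr=0 -> substrate=2 bound=3 product=7
t=8: arr=0 -> substrate=0 bound=3 product=9
t=9: arr=3 -> substrate=2 bound=3 product=10

Answer: 1 2 3 2 2 3 3 3 3 3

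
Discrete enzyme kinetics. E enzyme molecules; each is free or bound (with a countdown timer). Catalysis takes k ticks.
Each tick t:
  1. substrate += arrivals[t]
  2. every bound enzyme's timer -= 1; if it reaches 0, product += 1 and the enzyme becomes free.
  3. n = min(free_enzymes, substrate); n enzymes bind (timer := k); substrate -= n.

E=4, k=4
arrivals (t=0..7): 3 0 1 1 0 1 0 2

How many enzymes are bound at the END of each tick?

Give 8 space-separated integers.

Answer: 3 3 4 4 2 3 2 4

Derivation:
t=0: arr=3 -> substrate=0 bound=3 product=0
t=1: arr=0 -> substrate=0 bound=3 product=0
t=2: arr=1 -> substrate=0 bound=4 product=0
t=3: arr=1 -> substrate=1 bound=4 product=0
t=4: arr=0 -> substrate=0 bound=2 product=3
t=5: arr=1 -> substrate=0 bound=3 product=3
t=6: arr=0 -> substrate=0 bound=2 product=4
t=7: arr=2 -> substrate=0 bound=4 product=4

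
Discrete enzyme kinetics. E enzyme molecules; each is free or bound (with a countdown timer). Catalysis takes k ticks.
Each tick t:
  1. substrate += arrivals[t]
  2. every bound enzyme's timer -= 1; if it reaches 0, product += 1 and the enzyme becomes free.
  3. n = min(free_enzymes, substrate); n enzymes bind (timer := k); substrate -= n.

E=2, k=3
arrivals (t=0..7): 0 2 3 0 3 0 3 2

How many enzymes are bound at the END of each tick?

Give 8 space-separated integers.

Answer: 0 2 2 2 2 2 2 2

Derivation:
t=0: arr=0 -> substrate=0 bound=0 product=0
t=1: arr=2 -> substrate=0 bound=2 product=0
t=2: arr=3 -> substrate=3 bound=2 product=0
t=3: arr=0 -> substrate=3 bound=2 product=0
t=4: arr=3 -> substrate=4 bound=2 product=2
t=5: arr=0 -> substrate=4 bound=2 product=2
t=6: arr=3 -> substrate=7 bound=2 product=2
t=7: arr=2 -> substrate=7 bound=2 product=4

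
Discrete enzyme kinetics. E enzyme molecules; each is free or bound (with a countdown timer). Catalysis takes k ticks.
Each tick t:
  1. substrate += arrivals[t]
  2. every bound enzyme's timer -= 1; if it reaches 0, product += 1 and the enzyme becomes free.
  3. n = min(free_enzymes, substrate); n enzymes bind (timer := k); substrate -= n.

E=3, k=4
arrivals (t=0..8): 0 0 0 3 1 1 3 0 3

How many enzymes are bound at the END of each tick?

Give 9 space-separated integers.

t=0: arr=0 -> substrate=0 bound=0 product=0
t=1: arr=0 -> substrate=0 bound=0 product=0
t=2: arr=0 -> substrate=0 bound=0 product=0
t=3: arr=3 -> substrate=0 bound=3 product=0
t=4: arr=1 -> substrate=1 bound=3 product=0
t=5: arr=1 -> substrate=2 bound=3 product=0
t=6: arr=3 -> substrate=5 bound=3 product=0
t=7: arr=0 -> substrate=2 bound=3 product=3
t=8: arr=3 -> substrate=5 bound=3 product=3

Answer: 0 0 0 3 3 3 3 3 3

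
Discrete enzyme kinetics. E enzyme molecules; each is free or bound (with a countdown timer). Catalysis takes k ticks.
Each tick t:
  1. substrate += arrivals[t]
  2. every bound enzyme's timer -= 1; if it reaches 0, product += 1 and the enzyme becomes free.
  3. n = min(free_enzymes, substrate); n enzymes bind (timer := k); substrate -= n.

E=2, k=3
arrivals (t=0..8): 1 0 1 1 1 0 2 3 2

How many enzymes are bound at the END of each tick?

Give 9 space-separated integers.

t=0: arr=1 -> substrate=0 bound=1 product=0
t=1: arr=0 -> substrate=0 bound=1 product=0
t=2: arr=1 -> substrate=0 bound=2 product=0
t=3: arr=1 -> substrate=0 bound=2 product=1
t=4: arr=1 -> substrate=1 bound=2 product=1
t=5: arr=0 -> substrate=0 bound=2 product=2
t=6: arr=2 -> substrate=1 bound=2 product=3
t=7: arr=3 -> substrate=4 bound=2 product=3
t=8: arr=2 -> substrate=5 bound=2 product=4

Answer: 1 1 2 2 2 2 2 2 2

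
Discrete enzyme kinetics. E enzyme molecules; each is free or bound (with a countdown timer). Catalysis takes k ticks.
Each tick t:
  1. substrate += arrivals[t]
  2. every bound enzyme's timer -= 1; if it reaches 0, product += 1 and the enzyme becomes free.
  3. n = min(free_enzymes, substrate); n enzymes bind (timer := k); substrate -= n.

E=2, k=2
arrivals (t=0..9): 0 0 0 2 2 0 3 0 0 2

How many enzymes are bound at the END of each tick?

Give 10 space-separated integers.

t=0: arr=0 -> substrate=0 bound=0 product=0
t=1: arr=0 -> substrate=0 bound=0 product=0
t=2: arr=0 -> substrate=0 bound=0 product=0
t=3: arr=2 -> substrate=0 bound=2 product=0
t=4: arr=2 -> substrate=2 bound=2 product=0
t=5: arr=0 -> substrate=0 bound=2 product=2
t=6: arr=3 -> substrate=3 bound=2 product=2
t=7: arr=0 -> substrate=1 bound=2 product=4
t=8: arr=0 -> substrate=1 bound=2 product=4
t=9: arr=2 -> substrate=1 bound=2 product=6

Answer: 0 0 0 2 2 2 2 2 2 2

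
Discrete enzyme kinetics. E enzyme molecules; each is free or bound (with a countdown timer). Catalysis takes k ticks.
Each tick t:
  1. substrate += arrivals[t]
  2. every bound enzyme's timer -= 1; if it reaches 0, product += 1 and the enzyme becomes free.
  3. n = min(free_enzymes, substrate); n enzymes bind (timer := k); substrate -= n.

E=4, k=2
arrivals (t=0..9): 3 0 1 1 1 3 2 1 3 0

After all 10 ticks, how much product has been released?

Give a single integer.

t=0: arr=3 -> substrate=0 bound=3 product=0
t=1: arr=0 -> substrate=0 bound=3 product=0
t=2: arr=1 -> substrate=0 bound=1 product=3
t=3: arr=1 -> substrate=0 bound=2 product=3
t=4: arr=1 -> substrate=0 bound=2 product=4
t=5: arr=3 -> substrate=0 bound=4 product=5
t=6: arr=2 -> substrate=1 bound=4 product=6
t=7: arr=1 -> substrate=0 bound=3 product=9
t=8: arr=3 -> substrate=1 bound=4 product=10
t=9: arr=0 -> substrate=0 bound=3 product=12

Answer: 12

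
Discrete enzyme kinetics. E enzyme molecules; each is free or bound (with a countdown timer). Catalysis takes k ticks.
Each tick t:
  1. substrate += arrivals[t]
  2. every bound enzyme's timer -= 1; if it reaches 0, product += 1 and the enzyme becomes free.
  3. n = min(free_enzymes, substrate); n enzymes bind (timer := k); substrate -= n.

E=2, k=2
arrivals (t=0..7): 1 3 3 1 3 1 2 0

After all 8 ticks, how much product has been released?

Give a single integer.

Answer: 6

Derivation:
t=0: arr=1 -> substrate=0 bound=1 product=0
t=1: arr=3 -> substrate=2 bound=2 product=0
t=2: arr=3 -> substrate=4 bound=2 product=1
t=3: arr=1 -> substrate=4 bound=2 product=2
t=4: arr=3 -> substrate=6 bound=2 product=3
t=5: arr=1 -> substrate=6 bound=2 product=4
t=6: arr=2 -> substrate=7 bound=2 product=5
t=7: arr=0 -> substrate=6 bound=2 product=6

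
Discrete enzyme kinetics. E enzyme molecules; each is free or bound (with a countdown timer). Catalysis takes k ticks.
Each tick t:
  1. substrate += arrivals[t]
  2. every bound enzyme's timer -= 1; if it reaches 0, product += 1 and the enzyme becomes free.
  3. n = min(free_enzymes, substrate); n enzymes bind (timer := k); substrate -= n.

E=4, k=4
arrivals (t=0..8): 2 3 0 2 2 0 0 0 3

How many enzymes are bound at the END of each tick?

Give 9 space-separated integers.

Answer: 2 4 4 4 4 4 4 4 4

Derivation:
t=0: arr=2 -> substrate=0 bound=2 product=0
t=1: arr=3 -> substrate=1 bound=4 product=0
t=2: arr=0 -> substrate=1 bound=4 product=0
t=3: arr=2 -> substrate=3 bound=4 product=0
t=4: arr=2 -> substrate=3 bound=4 product=2
t=5: arr=0 -> substrate=1 bound=4 product=4
t=6: arr=0 -> substrate=1 bound=4 product=4
t=7: arr=0 -> substrate=1 bound=4 product=4
t=8: arr=3 -> substrate=2 bound=4 product=6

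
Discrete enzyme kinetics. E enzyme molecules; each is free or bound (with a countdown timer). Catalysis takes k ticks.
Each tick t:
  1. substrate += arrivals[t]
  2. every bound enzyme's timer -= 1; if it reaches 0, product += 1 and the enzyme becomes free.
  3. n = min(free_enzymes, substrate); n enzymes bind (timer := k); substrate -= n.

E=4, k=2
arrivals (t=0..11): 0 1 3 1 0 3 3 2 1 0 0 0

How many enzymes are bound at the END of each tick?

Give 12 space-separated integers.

Answer: 0 1 4 4 1 3 4 4 4 2 1 0

Derivation:
t=0: arr=0 -> substrate=0 bound=0 product=0
t=1: arr=1 -> substrate=0 bound=1 product=0
t=2: arr=3 -> substrate=0 bound=4 product=0
t=3: arr=1 -> substrate=0 bound=4 product=1
t=4: arr=0 -> substrate=0 bound=1 product=4
t=5: arr=3 -> substrate=0 bound=3 product=5
t=6: arr=3 -> substrate=2 bound=4 product=5
t=7: arr=2 -> substrate=1 bound=4 product=8
t=8: arr=1 -> substrate=1 bound=4 product=9
t=9: arr=0 -> substrate=0 bound=2 product=12
t=10: arr=0 -> substrate=0 bound=1 product=13
t=11: arr=0 -> substrate=0 bound=0 product=14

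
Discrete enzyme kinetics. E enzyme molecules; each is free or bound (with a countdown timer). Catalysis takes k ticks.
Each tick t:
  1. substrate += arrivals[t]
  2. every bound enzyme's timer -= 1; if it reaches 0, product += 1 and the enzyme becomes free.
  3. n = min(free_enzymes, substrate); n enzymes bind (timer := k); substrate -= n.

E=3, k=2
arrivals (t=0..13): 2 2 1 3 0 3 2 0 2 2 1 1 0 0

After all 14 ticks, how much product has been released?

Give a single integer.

t=0: arr=2 -> substrate=0 bound=2 product=0
t=1: arr=2 -> substrate=1 bound=3 product=0
t=2: arr=1 -> substrate=0 bound=3 product=2
t=3: arr=3 -> substrate=2 bound=3 product=3
t=4: arr=0 -> substrate=0 bound=3 product=5
t=5: arr=3 -> substrate=2 bound=3 product=6
t=6: arr=2 -> substrate=2 bound=3 product=8
t=7: arr=0 -> substrate=1 bound=3 product=9
t=8: arr=2 -> substrate=1 bound=3 product=11
t=9: arr=2 -> substrate=2 bound=3 product=12
t=10: arr=1 -> substrate=1 bound=3 product=14
t=11: arr=1 -> substrate=1 bound=3 product=15
t=12: arr=0 -> substrate=0 bound=2 product=17
t=13: arr=0 -> substrate=0 bound=1 product=18

Answer: 18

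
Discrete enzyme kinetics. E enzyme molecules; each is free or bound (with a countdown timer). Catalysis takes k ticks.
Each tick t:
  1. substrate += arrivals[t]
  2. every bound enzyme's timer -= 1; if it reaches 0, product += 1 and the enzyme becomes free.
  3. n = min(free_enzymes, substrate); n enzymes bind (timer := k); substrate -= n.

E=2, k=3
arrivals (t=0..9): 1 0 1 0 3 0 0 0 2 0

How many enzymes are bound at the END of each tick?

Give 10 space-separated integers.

t=0: arr=1 -> substrate=0 bound=1 product=0
t=1: arr=0 -> substrate=0 bound=1 product=0
t=2: arr=1 -> substrate=0 bound=2 product=0
t=3: arr=0 -> substrate=0 bound=1 product=1
t=4: arr=3 -> substrate=2 bound=2 product=1
t=5: arr=0 -> substrate=1 bound=2 product=2
t=6: arr=0 -> substrate=1 bound=2 product=2
t=7: arr=0 -> substrate=0 bound=2 product=3
t=8: arr=2 -> substrate=1 bound=2 product=4
t=9: arr=0 -> substrate=1 bound=2 product=4

Answer: 1 1 2 1 2 2 2 2 2 2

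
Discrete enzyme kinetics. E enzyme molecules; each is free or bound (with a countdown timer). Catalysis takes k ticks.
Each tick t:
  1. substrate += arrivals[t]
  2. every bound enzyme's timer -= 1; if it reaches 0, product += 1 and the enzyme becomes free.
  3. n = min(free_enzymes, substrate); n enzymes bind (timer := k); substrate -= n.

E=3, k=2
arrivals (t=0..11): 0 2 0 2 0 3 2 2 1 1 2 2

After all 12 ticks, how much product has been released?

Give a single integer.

t=0: arr=0 -> substrate=0 bound=0 product=0
t=1: arr=2 -> substrate=0 bound=2 product=0
t=2: arr=0 -> substrate=0 bound=2 product=0
t=3: arr=2 -> substrate=0 bound=2 product=2
t=4: arr=0 -> substrate=0 bound=2 product=2
t=5: arr=3 -> substrate=0 bound=3 product=4
t=6: arr=2 -> substrate=2 bound=3 product=4
t=7: arr=2 -> substrate=1 bound=3 product=7
t=8: arr=1 -> substrate=2 bound=3 product=7
t=9: arr=1 -> substrate=0 bound=3 product=10
t=10: arr=2 -> substrate=2 bound=3 product=10
t=11: arr=2 -> substrate=1 bound=3 product=13

Answer: 13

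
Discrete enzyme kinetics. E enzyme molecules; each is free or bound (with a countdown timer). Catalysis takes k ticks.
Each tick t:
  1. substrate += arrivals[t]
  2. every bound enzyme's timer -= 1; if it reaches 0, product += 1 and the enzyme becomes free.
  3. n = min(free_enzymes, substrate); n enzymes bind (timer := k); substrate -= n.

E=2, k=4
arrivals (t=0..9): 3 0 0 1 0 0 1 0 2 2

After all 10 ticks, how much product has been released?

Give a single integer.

Answer: 4

Derivation:
t=0: arr=3 -> substrate=1 bound=2 product=0
t=1: arr=0 -> substrate=1 bound=2 product=0
t=2: arr=0 -> substrate=1 bound=2 product=0
t=3: arr=1 -> substrate=2 bound=2 product=0
t=4: arr=0 -> substrate=0 bound=2 product=2
t=5: arr=0 -> substrate=0 bound=2 product=2
t=6: arr=1 -> substrate=1 bound=2 product=2
t=7: arr=0 -> substrate=1 bound=2 product=2
t=8: arr=2 -> substrate=1 bound=2 product=4
t=9: arr=2 -> substrate=3 bound=2 product=4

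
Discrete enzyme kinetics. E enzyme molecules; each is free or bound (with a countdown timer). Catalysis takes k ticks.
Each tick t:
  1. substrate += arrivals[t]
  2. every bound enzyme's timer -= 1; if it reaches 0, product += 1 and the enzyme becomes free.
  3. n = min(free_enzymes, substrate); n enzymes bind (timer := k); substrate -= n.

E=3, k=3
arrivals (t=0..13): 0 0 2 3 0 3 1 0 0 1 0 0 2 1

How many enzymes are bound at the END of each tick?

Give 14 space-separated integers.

t=0: arr=0 -> substrate=0 bound=0 product=0
t=1: arr=0 -> substrate=0 bound=0 product=0
t=2: arr=2 -> substrate=0 bound=2 product=0
t=3: arr=3 -> substrate=2 bound=3 product=0
t=4: arr=0 -> substrate=2 bound=3 product=0
t=5: arr=3 -> substrate=3 bound=3 product=2
t=6: arr=1 -> substrate=3 bound=3 product=3
t=7: arr=0 -> substrate=3 bound=3 product=3
t=8: arr=0 -> substrate=1 bound=3 product=5
t=9: arr=1 -> substrate=1 bound=3 product=6
t=10: arr=0 -> substrate=1 bound=3 product=6
t=11: arr=0 -> substrate=0 bound=2 product=8
t=12: arr=2 -> substrate=0 bound=3 product=9
t=13: arr=1 -> substrate=1 bound=3 product=9

Answer: 0 0 2 3 3 3 3 3 3 3 3 2 3 3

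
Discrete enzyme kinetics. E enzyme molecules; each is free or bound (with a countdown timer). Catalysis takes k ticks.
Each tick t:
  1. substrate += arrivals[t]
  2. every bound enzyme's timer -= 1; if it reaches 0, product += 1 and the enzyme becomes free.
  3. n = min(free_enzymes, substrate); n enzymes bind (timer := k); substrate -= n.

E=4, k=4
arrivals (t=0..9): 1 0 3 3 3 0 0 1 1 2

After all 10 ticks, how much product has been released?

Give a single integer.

Answer: 5

Derivation:
t=0: arr=1 -> substrate=0 bound=1 product=0
t=1: arr=0 -> substrate=0 bound=1 product=0
t=2: arr=3 -> substrate=0 bound=4 product=0
t=3: arr=3 -> substrate=3 bound=4 product=0
t=4: arr=3 -> substrate=5 bound=4 product=1
t=5: arr=0 -> substrate=5 bound=4 product=1
t=6: arr=0 -> substrate=2 bound=4 product=4
t=7: arr=1 -> substrate=3 bound=4 product=4
t=8: arr=1 -> substrate=3 bound=4 product=5
t=9: arr=2 -> substrate=5 bound=4 product=5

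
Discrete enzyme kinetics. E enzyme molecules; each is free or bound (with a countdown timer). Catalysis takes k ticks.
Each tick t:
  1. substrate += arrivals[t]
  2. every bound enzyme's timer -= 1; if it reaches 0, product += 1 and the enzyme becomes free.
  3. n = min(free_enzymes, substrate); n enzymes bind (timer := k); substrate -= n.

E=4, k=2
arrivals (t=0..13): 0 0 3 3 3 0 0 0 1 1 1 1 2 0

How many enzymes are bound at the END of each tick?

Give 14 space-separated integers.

Answer: 0 0 3 4 4 4 2 1 1 2 2 2 3 2

Derivation:
t=0: arr=0 -> substrate=0 bound=0 product=0
t=1: arr=0 -> substrate=0 bound=0 product=0
t=2: arr=3 -> substrate=0 bound=3 product=0
t=3: arr=3 -> substrate=2 bound=4 product=0
t=4: arr=3 -> substrate=2 bound=4 product=3
t=5: arr=0 -> substrate=1 bound=4 product=4
t=6: arr=0 -> substrate=0 bound=2 product=7
t=7: arr=0 -> substrate=0 bound=1 product=8
t=8: arr=1 -> substrate=0 bound=1 product=9
t=9: arr=1 -> substrate=0 bound=2 product=9
t=10: arr=1 -> substrate=0 bound=2 product=10
t=11: arr=1 -> substrate=0 bound=2 product=11
t=12: arr=2 -> substrate=0 bound=3 product=12
t=13: arr=0 -> substrate=0 bound=2 product=13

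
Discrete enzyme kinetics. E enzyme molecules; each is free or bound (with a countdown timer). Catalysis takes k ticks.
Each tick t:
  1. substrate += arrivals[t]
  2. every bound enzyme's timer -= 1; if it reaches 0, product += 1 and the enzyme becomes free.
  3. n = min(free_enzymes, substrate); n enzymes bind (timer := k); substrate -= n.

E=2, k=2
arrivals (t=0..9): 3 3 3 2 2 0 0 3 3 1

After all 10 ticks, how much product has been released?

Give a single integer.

Answer: 8

Derivation:
t=0: arr=3 -> substrate=1 bound=2 product=0
t=1: arr=3 -> substrate=4 bound=2 product=0
t=2: arr=3 -> substrate=5 bound=2 product=2
t=3: arr=2 -> substrate=7 bound=2 product=2
t=4: arr=2 -> substrate=7 bound=2 product=4
t=5: arr=0 -> substrate=7 bound=2 product=4
t=6: arr=0 -> substrate=5 bound=2 product=6
t=7: arr=3 -> substrate=8 bound=2 product=6
t=8: arr=3 -> substrate=9 bound=2 product=8
t=9: arr=1 -> substrate=10 bound=2 product=8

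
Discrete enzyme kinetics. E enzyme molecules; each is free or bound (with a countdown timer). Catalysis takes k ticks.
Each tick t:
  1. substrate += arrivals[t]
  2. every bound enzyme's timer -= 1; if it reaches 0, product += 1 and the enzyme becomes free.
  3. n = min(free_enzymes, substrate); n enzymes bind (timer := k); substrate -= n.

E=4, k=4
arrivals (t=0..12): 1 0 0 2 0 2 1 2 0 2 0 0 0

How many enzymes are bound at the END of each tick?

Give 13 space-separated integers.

t=0: arr=1 -> substrate=0 bound=1 product=0
t=1: arr=0 -> substrate=0 bound=1 product=0
t=2: arr=0 -> substrate=0 bound=1 product=0
t=3: arr=2 -> substrate=0 bound=3 product=0
t=4: arr=0 -> substrate=0 bound=2 product=1
t=5: arr=2 -> substrate=0 bound=4 product=1
t=6: arr=1 -> substrate=1 bound=4 product=1
t=7: arr=2 -> substrate=1 bound=4 product=3
t=8: arr=0 -> substrate=1 bound=4 product=3
t=9: arr=2 -> substrate=1 bound=4 product=5
t=10: arr=0 -> substrate=1 bound=4 product=5
t=11: arr=0 -> substrate=0 bound=3 product=7
t=12: arr=0 -> substrate=0 bound=3 product=7

Answer: 1 1 1 3 2 4 4 4 4 4 4 3 3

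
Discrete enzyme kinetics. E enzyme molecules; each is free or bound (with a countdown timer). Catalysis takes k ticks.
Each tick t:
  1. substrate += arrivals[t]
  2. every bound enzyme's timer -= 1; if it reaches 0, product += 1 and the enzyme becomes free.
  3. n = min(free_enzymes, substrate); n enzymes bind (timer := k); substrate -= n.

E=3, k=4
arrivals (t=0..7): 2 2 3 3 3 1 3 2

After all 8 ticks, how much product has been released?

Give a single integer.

Answer: 3

Derivation:
t=0: arr=2 -> substrate=0 bound=2 product=0
t=1: arr=2 -> substrate=1 bound=3 product=0
t=2: arr=3 -> substrate=4 bound=3 product=0
t=3: arr=3 -> substrate=7 bound=3 product=0
t=4: arr=3 -> substrate=8 bound=3 product=2
t=5: arr=1 -> substrate=8 bound=3 product=3
t=6: arr=3 -> substrate=11 bound=3 product=3
t=7: arr=2 -> substrate=13 bound=3 product=3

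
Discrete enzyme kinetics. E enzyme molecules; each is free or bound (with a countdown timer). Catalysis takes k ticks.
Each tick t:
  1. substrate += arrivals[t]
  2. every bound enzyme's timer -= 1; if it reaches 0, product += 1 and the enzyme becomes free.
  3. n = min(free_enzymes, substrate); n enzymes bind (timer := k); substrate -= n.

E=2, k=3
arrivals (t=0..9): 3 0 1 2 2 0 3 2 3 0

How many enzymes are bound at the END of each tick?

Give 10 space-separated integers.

t=0: arr=3 -> substrate=1 bound=2 product=0
t=1: arr=0 -> substrate=1 bound=2 product=0
t=2: arr=1 -> substrate=2 bound=2 product=0
t=3: arr=2 -> substrate=2 bound=2 product=2
t=4: arr=2 -> substrate=4 bound=2 product=2
t=5: arr=0 -> substrate=4 bound=2 product=2
t=6: arr=3 -> substrate=5 bound=2 product=4
t=7: arr=2 -> substrate=7 bound=2 product=4
t=8: arr=3 -> substrate=10 bound=2 product=4
t=9: arr=0 -> substrate=8 bound=2 product=6

Answer: 2 2 2 2 2 2 2 2 2 2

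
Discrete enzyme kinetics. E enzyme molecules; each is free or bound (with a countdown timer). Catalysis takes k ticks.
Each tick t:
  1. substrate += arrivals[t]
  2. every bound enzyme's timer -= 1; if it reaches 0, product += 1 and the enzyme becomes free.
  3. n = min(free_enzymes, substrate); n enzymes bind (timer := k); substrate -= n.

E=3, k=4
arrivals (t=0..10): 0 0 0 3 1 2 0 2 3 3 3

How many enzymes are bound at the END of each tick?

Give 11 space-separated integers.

t=0: arr=0 -> substrate=0 bound=0 product=0
t=1: arr=0 -> substrate=0 bound=0 product=0
t=2: arr=0 -> substrate=0 bound=0 product=0
t=3: arr=3 -> substrate=0 bound=3 product=0
t=4: arr=1 -> substrate=1 bound=3 product=0
t=5: arr=2 -> substrate=3 bound=3 product=0
t=6: arr=0 -> substrate=3 bound=3 product=0
t=7: arr=2 -> substrate=2 bound=3 product=3
t=8: arr=3 -> substrate=5 bound=3 product=3
t=9: arr=3 -> substrate=8 bound=3 product=3
t=10: arr=3 -> substrate=11 bound=3 product=3

Answer: 0 0 0 3 3 3 3 3 3 3 3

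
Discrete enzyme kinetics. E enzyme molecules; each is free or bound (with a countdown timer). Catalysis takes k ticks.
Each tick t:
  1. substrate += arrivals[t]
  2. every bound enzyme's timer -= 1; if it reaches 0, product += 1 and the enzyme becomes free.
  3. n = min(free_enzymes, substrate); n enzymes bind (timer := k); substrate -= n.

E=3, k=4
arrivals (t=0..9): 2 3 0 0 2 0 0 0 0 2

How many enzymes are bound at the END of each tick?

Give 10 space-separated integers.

t=0: arr=2 -> substrate=0 bound=2 product=0
t=1: arr=3 -> substrate=2 bound=3 product=0
t=2: arr=0 -> substrate=2 bound=3 product=0
t=3: arr=0 -> substrate=2 bound=3 product=0
t=4: arr=2 -> substrate=2 bound=3 product=2
t=5: arr=0 -> substrate=1 bound=3 product=3
t=6: arr=0 -> substrate=1 bound=3 product=3
t=7: arr=0 -> substrate=1 bound=3 product=3
t=8: arr=0 -> substrate=0 bound=2 product=5
t=9: arr=2 -> substrate=0 bound=3 product=6

Answer: 2 3 3 3 3 3 3 3 2 3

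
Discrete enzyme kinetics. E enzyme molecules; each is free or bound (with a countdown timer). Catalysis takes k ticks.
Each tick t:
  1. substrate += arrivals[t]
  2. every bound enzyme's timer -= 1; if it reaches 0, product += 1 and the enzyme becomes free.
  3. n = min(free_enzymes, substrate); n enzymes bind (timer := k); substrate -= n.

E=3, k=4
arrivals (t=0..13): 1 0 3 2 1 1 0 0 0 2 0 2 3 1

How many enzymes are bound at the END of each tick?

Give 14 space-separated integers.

t=0: arr=1 -> substrate=0 bound=1 product=0
t=1: arr=0 -> substrate=0 bound=1 product=0
t=2: arr=3 -> substrate=1 bound=3 product=0
t=3: arr=2 -> substrate=3 bound=3 product=0
t=4: arr=1 -> substrate=3 bound=3 product=1
t=5: arr=1 -> substrate=4 bound=3 product=1
t=6: arr=0 -> substrate=2 bound=3 product=3
t=7: arr=0 -> substrate=2 bound=3 product=3
t=8: arr=0 -> substrate=1 bound=3 product=4
t=9: arr=2 -> substrate=3 bound=3 product=4
t=10: arr=0 -> substrate=1 bound=3 product=6
t=11: arr=2 -> substrate=3 bound=3 product=6
t=12: arr=3 -> substrate=5 bound=3 product=7
t=13: arr=1 -> substrate=6 bound=3 product=7

Answer: 1 1 3 3 3 3 3 3 3 3 3 3 3 3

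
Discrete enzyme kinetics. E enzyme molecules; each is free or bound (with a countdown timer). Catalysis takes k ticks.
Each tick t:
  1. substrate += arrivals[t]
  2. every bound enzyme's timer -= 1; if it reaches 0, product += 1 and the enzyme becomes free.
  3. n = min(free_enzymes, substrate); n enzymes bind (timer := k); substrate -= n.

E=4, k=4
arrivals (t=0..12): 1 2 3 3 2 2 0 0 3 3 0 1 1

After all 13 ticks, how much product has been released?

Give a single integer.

Answer: 9

Derivation:
t=0: arr=1 -> substrate=0 bound=1 product=0
t=1: arr=2 -> substrate=0 bound=3 product=0
t=2: arr=3 -> substrate=2 bound=4 product=0
t=3: arr=3 -> substrate=5 bound=4 product=0
t=4: arr=2 -> substrate=6 bound=4 product=1
t=5: arr=2 -> substrate=6 bound=4 product=3
t=6: arr=0 -> substrate=5 bound=4 product=4
t=7: arr=0 -> substrate=5 bound=4 product=4
t=8: arr=3 -> substrate=7 bound=4 product=5
t=9: arr=3 -> substrate=8 bound=4 product=7
t=10: arr=0 -> substrate=7 bound=4 product=8
t=11: arr=1 -> substrate=8 bound=4 product=8
t=12: arr=1 -> substrate=8 bound=4 product=9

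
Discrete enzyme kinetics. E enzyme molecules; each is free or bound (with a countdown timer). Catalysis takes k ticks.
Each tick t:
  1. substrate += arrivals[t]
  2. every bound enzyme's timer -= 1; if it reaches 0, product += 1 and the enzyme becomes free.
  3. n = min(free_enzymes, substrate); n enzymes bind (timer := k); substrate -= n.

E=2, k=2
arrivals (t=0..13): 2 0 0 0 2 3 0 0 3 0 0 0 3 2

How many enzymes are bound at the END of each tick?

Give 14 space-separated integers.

Answer: 2 2 0 0 2 2 2 2 2 2 2 2 2 2

Derivation:
t=0: arr=2 -> substrate=0 bound=2 product=0
t=1: arr=0 -> substrate=0 bound=2 product=0
t=2: arr=0 -> substrate=0 bound=0 product=2
t=3: arr=0 -> substrate=0 bound=0 product=2
t=4: arr=2 -> substrate=0 bound=2 product=2
t=5: arr=3 -> substrate=3 bound=2 product=2
t=6: arr=0 -> substrate=1 bound=2 product=4
t=7: arr=0 -> substrate=1 bound=2 product=4
t=8: arr=3 -> substrate=2 bound=2 product=6
t=9: arr=0 -> substrate=2 bound=2 product=6
t=10: arr=0 -> substrate=0 bound=2 product=8
t=11: arr=0 -> substrate=0 bound=2 product=8
t=12: arr=3 -> substrate=1 bound=2 product=10
t=13: arr=2 -> substrate=3 bound=2 product=10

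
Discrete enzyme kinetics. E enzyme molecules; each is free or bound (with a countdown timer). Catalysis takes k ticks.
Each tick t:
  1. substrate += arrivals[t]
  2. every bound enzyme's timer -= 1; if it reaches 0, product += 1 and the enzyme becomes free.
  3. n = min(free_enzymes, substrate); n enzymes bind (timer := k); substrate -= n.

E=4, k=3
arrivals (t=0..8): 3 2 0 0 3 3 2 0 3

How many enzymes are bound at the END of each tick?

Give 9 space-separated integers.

Answer: 3 4 4 2 4 4 4 4 4

Derivation:
t=0: arr=3 -> substrate=0 bound=3 product=0
t=1: arr=2 -> substrate=1 bound=4 product=0
t=2: arr=0 -> substrate=1 bound=4 product=0
t=3: arr=0 -> substrate=0 bound=2 product=3
t=4: arr=3 -> substrate=0 bound=4 product=4
t=5: arr=3 -> substrate=3 bound=4 product=4
t=6: arr=2 -> substrate=4 bound=4 product=5
t=7: arr=0 -> substrate=1 bound=4 product=8
t=8: arr=3 -> substrate=4 bound=4 product=8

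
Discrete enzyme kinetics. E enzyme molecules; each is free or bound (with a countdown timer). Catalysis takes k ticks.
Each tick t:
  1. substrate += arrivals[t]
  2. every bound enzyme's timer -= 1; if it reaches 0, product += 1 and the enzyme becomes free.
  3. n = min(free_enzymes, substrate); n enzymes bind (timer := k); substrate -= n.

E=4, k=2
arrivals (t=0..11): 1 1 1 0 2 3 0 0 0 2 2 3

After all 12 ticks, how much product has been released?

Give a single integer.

Answer: 10

Derivation:
t=0: arr=1 -> substrate=0 bound=1 product=0
t=1: arr=1 -> substrate=0 bound=2 product=0
t=2: arr=1 -> substrate=0 bound=2 product=1
t=3: arr=0 -> substrate=0 bound=1 product=2
t=4: arr=2 -> substrate=0 bound=2 product=3
t=5: arr=3 -> substrate=1 bound=4 product=3
t=6: arr=0 -> substrate=0 bound=3 product=5
t=7: arr=0 -> substrate=0 bound=1 product=7
t=8: arr=0 -> substrate=0 bound=0 product=8
t=9: arr=2 -> substrate=0 bound=2 product=8
t=10: arr=2 -> substrate=0 bound=4 product=8
t=11: arr=3 -> substrate=1 bound=4 product=10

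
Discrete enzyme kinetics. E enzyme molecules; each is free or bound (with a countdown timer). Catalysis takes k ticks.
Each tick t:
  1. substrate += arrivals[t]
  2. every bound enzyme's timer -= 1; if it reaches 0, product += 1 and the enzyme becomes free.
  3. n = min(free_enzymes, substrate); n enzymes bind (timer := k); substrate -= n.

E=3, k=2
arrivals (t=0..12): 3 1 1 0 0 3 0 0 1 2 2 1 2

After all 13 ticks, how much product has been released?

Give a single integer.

Answer: 12

Derivation:
t=0: arr=3 -> substrate=0 bound=3 product=0
t=1: arr=1 -> substrate=1 bound=3 product=0
t=2: arr=1 -> substrate=0 bound=2 product=3
t=3: arr=0 -> substrate=0 bound=2 product=3
t=4: arr=0 -> substrate=0 bound=0 product=5
t=5: arr=3 -> substrate=0 bound=3 product=5
t=6: arr=0 -> substrate=0 bound=3 product=5
t=7: arr=0 -> substrate=0 bound=0 product=8
t=8: arr=1 -> substrate=0 bound=1 product=8
t=9: arr=2 -> substrate=0 bound=3 product=8
t=10: arr=2 -> substrate=1 bound=3 product=9
t=11: arr=1 -> substrate=0 bound=3 product=11
t=12: arr=2 -> substrate=1 bound=3 product=12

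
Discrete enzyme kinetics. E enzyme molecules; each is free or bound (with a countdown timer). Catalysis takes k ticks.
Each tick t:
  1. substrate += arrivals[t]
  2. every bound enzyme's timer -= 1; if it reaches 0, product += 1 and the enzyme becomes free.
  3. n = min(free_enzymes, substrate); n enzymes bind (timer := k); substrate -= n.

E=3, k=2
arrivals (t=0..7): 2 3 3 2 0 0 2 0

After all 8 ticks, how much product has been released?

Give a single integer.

t=0: arr=2 -> substrate=0 bound=2 product=0
t=1: arr=3 -> substrate=2 bound=3 product=0
t=2: arr=3 -> substrate=3 bound=3 product=2
t=3: arr=2 -> substrate=4 bound=3 product=3
t=4: arr=0 -> substrate=2 bound=3 product=5
t=5: arr=0 -> substrate=1 bound=3 product=6
t=6: arr=2 -> substrate=1 bound=3 product=8
t=7: arr=0 -> substrate=0 bound=3 product=9

Answer: 9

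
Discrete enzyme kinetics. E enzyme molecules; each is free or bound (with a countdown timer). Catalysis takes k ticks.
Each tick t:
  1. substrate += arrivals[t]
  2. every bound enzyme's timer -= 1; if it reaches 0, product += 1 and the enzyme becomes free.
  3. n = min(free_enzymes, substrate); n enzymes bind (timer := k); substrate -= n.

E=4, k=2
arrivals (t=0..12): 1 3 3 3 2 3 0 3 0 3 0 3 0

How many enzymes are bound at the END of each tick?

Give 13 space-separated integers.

Answer: 1 4 4 4 4 4 4 4 4 4 4 4 3

Derivation:
t=0: arr=1 -> substrate=0 bound=1 product=0
t=1: arr=3 -> substrate=0 bound=4 product=0
t=2: arr=3 -> substrate=2 bound=4 product=1
t=3: arr=3 -> substrate=2 bound=4 product=4
t=4: arr=2 -> substrate=3 bound=4 product=5
t=5: arr=3 -> substrate=3 bound=4 product=8
t=6: arr=0 -> substrate=2 bound=4 product=9
t=7: arr=3 -> substrate=2 bound=4 product=12
t=8: arr=0 -> substrate=1 bound=4 product=13
t=9: arr=3 -> substrate=1 bound=4 product=16
t=10: arr=0 -> substrate=0 bound=4 product=17
t=11: arr=3 -> substrate=0 bound=4 product=20
t=12: arr=0 -> substrate=0 bound=3 product=21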